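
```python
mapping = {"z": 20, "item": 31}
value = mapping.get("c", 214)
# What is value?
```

Trace (tracking value):
mapping = {'z': 20, 'item': 31}  # -> mapping = {'z': 20, 'item': 31}
value = mapping.get('c', 214)  # -> value = 214

Answer: 214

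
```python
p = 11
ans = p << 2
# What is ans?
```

Trace (tracking ans):
p = 11  # -> p = 11
ans = p << 2  # -> ans = 44

Answer: 44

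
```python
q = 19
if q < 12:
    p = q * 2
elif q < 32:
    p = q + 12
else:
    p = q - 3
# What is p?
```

Trace (tracking p):
q = 19  # -> q = 19
if q < 12:  # condition is False
elif q < 32:  # condition is True
    p = q + 12  # -> p = 31

Answer: 31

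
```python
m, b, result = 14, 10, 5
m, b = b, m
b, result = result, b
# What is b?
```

Trace (tracking b):
m, b, result = (14, 10, 5)  # -> m = 14, b = 10, result = 5
m, b = (b, m)  # -> m = 10, b = 14
b, result = (result, b)  # -> b = 5, result = 14

Answer: 5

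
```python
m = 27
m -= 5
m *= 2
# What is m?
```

Answer: 44

Derivation:
Trace (tracking m):
m = 27  # -> m = 27
m -= 5  # -> m = 22
m *= 2  # -> m = 44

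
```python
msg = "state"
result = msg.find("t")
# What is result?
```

Answer: 1

Derivation:
Trace (tracking result):
msg = 'state'  # -> msg = 'state'
result = msg.find('t')  # -> result = 1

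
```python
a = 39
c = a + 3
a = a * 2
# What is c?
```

Trace (tracking c):
a = 39  # -> a = 39
c = a + 3  # -> c = 42
a = a * 2  # -> a = 78

Answer: 42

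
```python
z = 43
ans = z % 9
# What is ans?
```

Answer: 7

Derivation:
Trace (tracking ans):
z = 43  # -> z = 43
ans = z % 9  # -> ans = 7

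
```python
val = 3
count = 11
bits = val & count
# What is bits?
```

Answer: 3

Derivation:
Trace (tracking bits):
val = 3  # -> val = 3
count = 11  # -> count = 11
bits = val & count  # -> bits = 3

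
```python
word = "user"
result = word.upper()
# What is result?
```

Trace (tracking result):
word = 'user'  # -> word = 'user'
result = word.upper()  # -> result = 'USER'

Answer: 'USER'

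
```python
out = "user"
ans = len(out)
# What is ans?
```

Trace (tracking ans):
out = 'user'  # -> out = 'user'
ans = len(out)  # -> ans = 4

Answer: 4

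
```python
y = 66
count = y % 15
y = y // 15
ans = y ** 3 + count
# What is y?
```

Answer: 4

Derivation:
Trace (tracking y):
y = 66  # -> y = 66
count = y % 15  # -> count = 6
y = y // 15  # -> y = 4
ans = y ** 3 + count  # -> ans = 70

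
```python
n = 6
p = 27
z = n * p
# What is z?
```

Answer: 162

Derivation:
Trace (tracking z):
n = 6  # -> n = 6
p = 27  # -> p = 27
z = n * p  # -> z = 162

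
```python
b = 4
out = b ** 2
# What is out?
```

Trace (tracking out):
b = 4  # -> b = 4
out = b ** 2  # -> out = 16

Answer: 16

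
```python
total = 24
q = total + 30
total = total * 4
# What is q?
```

Trace (tracking q):
total = 24  # -> total = 24
q = total + 30  # -> q = 54
total = total * 4  # -> total = 96

Answer: 54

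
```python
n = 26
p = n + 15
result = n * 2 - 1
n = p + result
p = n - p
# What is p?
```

Answer: 51

Derivation:
Trace (tracking p):
n = 26  # -> n = 26
p = n + 15  # -> p = 41
result = n * 2 - 1  # -> result = 51
n = p + result  # -> n = 92
p = n - p  # -> p = 51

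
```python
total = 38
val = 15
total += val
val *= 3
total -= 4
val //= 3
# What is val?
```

Trace (tracking val):
total = 38  # -> total = 38
val = 15  # -> val = 15
total += val  # -> total = 53
val *= 3  # -> val = 45
total -= 4  # -> total = 49
val //= 3  # -> val = 15

Answer: 15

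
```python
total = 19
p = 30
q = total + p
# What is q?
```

Answer: 49

Derivation:
Trace (tracking q):
total = 19  # -> total = 19
p = 30  # -> p = 30
q = total + p  # -> q = 49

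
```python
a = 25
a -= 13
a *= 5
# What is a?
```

Trace (tracking a):
a = 25  # -> a = 25
a -= 13  # -> a = 12
a *= 5  # -> a = 60

Answer: 60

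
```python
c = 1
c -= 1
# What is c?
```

Trace (tracking c):
c = 1  # -> c = 1
c -= 1  # -> c = 0

Answer: 0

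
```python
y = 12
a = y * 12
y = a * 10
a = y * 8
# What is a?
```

Trace (tracking a):
y = 12  # -> y = 12
a = y * 12  # -> a = 144
y = a * 10  # -> y = 1440
a = y * 8  # -> a = 11520

Answer: 11520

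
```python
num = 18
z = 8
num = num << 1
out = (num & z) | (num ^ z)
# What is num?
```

Answer: 36

Derivation:
Trace (tracking num):
num = 18  # -> num = 18
z = 8  # -> z = 8
num = num << 1  # -> num = 36
out = num & z | num ^ z  # -> out = 44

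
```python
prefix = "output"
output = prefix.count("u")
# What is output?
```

Answer: 2

Derivation:
Trace (tracking output):
prefix = 'output'  # -> prefix = 'output'
output = prefix.count('u')  # -> output = 2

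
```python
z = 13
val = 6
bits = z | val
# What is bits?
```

Answer: 15

Derivation:
Trace (tracking bits):
z = 13  # -> z = 13
val = 6  # -> val = 6
bits = z | val  # -> bits = 15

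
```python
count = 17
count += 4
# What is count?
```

Answer: 21

Derivation:
Trace (tracking count):
count = 17  # -> count = 17
count += 4  # -> count = 21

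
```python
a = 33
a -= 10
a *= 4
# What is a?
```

Trace (tracking a):
a = 33  # -> a = 33
a -= 10  # -> a = 23
a *= 4  # -> a = 92

Answer: 92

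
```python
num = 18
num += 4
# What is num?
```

Trace (tracking num):
num = 18  # -> num = 18
num += 4  # -> num = 22

Answer: 22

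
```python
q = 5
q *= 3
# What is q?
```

Answer: 15

Derivation:
Trace (tracking q):
q = 5  # -> q = 5
q *= 3  # -> q = 15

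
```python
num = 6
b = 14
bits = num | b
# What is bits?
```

Answer: 14

Derivation:
Trace (tracking bits):
num = 6  # -> num = 6
b = 14  # -> b = 14
bits = num | b  # -> bits = 14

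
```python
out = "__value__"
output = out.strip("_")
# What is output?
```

Trace (tracking output):
out = '__value__'  # -> out = '__value__'
output = out.strip('_')  # -> output = 'value'

Answer: 'value'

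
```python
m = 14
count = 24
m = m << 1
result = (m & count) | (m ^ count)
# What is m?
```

Trace (tracking m):
m = 14  # -> m = 14
count = 24  # -> count = 24
m = m << 1  # -> m = 28
result = m & count | m ^ count  # -> result = 28

Answer: 28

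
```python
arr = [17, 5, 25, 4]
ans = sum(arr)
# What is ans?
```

Answer: 51

Derivation:
Trace (tracking ans):
arr = [17, 5, 25, 4]  # -> arr = [17, 5, 25, 4]
ans = sum(arr)  # -> ans = 51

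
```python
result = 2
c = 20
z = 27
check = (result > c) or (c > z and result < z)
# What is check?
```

Answer: False

Derivation:
Trace (tracking check):
result = 2  # -> result = 2
c = 20  # -> c = 20
z = 27  # -> z = 27
check = result > c or (c > z and result < z)  # -> check = False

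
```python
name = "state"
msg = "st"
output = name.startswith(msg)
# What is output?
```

Answer: True

Derivation:
Trace (tracking output):
name = 'state'  # -> name = 'state'
msg = 'st'  # -> msg = 'st'
output = name.startswith(msg)  # -> output = True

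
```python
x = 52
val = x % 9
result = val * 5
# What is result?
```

Answer: 35

Derivation:
Trace (tracking result):
x = 52  # -> x = 52
val = x % 9  # -> val = 7
result = val * 5  # -> result = 35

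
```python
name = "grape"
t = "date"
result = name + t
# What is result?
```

Answer: 'grapedate'

Derivation:
Trace (tracking result):
name = 'grape'  # -> name = 'grape'
t = 'date'  # -> t = 'date'
result = name + t  # -> result = 'grapedate'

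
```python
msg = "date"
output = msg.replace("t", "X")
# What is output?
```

Answer: 'daXe'

Derivation:
Trace (tracking output):
msg = 'date'  # -> msg = 'date'
output = msg.replace('t', 'X')  # -> output = 'daXe'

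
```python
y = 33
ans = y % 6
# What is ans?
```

Trace (tracking ans):
y = 33  # -> y = 33
ans = y % 6  # -> ans = 3

Answer: 3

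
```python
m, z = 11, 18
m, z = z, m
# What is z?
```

Answer: 11

Derivation:
Trace (tracking z):
m, z = (11, 18)  # -> m = 11, z = 18
m, z = (z, m)  # -> m = 18, z = 11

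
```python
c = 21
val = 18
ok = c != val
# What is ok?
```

Answer: True

Derivation:
Trace (tracking ok):
c = 21  # -> c = 21
val = 18  # -> val = 18
ok = c != val  # -> ok = True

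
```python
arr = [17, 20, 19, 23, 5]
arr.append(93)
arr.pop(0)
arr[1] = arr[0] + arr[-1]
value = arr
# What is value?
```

Trace (tracking value):
arr = [17, 20, 19, 23, 5]  # -> arr = [17, 20, 19, 23, 5]
arr.append(93)  # -> arr = [17, 20, 19, 23, 5, 93]
arr.pop(0)  # -> arr = [20, 19, 23, 5, 93]
arr[1] = arr[0] + arr[-1]  # -> arr = [20, 113, 23, 5, 93]
value = arr  # -> value = [20, 113, 23, 5, 93]

Answer: [20, 113, 23, 5, 93]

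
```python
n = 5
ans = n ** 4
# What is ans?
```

Trace (tracking ans):
n = 5  # -> n = 5
ans = n ** 4  # -> ans = 625

Answer: 625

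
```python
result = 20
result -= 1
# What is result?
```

Trace (tracking result):
result = 20  # -> result = 20
result -= 1  # -> result = 19

Answer: 19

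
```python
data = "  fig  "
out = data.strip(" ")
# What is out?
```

Trace (tracking out):
data = '  fig  '  # -> data = '  fig  '
out = data.strip(' ')  # -> out = 'fig'

Answer: 'fig'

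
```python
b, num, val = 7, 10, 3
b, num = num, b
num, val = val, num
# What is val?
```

Answer: 7

Derivation:
Trace (tracking val):
b, num, val = (7, 10, 3)  # -> b = 7, num = 10, val = 3
b, num = (num, b)  # -> b = 10, num = 7
num, val = (val, num)  # -> num = 3, val = 7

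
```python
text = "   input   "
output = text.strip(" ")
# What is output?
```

Answer: 'input'

Derivation:
Trace (tracking output):
text = '   input   '  # -> text = '   input   '
output = text.strip(' ')  # -> output = 'input'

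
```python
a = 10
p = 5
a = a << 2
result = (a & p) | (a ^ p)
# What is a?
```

Trace (tracking a):
a = 10  # -> a = 10
p = 5  # -> p = 5
a = a << 2  # -> a = 40
result = a & p | a ^ p  # -> result = 45

Answer: 40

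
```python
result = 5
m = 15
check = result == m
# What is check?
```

Trace (tracking check):
result = 5  # -> result = 5
m = 15  # -> m = 15
check = result == m  # -> check = False

Answer: False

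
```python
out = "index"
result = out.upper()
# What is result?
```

Trace (tracking result):
out = 'index'  # -> out = 'index'
result = out.upper()  # -> result = 'INDEX'

Answer: 'INDEX'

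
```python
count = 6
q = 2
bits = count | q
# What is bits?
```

Answer: 6

Derivation:
Trace (tracking bits):
count = 6  # -> count = 6
q = 2  # -> q = 2
bits = count | q  # -> bits = 6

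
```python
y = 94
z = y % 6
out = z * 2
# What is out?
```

Answer: 8

Derivation:
Trace (tracking out):
y = 94  # -> y = 94
z = y % 6  # -> z = 4
out = z * 2  # -> out = 8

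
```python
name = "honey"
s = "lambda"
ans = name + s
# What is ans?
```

Trace (tracking ans):
name = 'honey'  # -> name = 'honey'
s = 'lambda'  # -> s = 'lambda'
ans = name + s  # -> ans = 'honeylambda'

Answer: 'honeylambda'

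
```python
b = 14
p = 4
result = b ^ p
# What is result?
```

Answer: 10

Derivation:
Trace (tracking result):
b = 14  # -> b = 14
p = 4  # -> p = 4
result = b ^ p  # -> result = 10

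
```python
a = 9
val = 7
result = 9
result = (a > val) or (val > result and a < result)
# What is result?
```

Answer: True

Derivation:
Trace (tracking result):
a = 9  # -> a = 9
val = 7  # -> val = 7
result = 9  # -> result = 9
result = a > val or (val > result and a < result)  # -> result = True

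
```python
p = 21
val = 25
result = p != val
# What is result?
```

Answer: True

Derivation:
Trace (tracking result):
p = 21  # -> p = 21
val = 25  # -> val = 25
result = p != val  # -> result = True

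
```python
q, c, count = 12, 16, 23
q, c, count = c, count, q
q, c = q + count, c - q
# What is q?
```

Answer: 28

Derivation:
Trace (tracking q):
q, c, count = (12, 16, 23)  # -> q = 12, c = 16, count = 23
q, c, count = (c, count, q)  # -> q = 16, c = 23, count = 12
q, c = (q + count, c - q)  # -> q = 28, c = 7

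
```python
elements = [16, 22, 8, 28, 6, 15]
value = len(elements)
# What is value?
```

Answer: 6

Derivation:
Trace (tracking value):
elements = [16, 22, 8, 28, 6, 15]  # -> elements = [16, 22, 8, 28, 6, 15]
value = len(elements)  # -> value = 6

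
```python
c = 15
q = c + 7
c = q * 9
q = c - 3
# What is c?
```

Answer: 198

Derivation:
Trace (tracking c):
c = 15  # -> c = 15
q = c + 7  # -> q = 22
c = q * 9  # -> c = 198
q = c - 3  # -> q = 195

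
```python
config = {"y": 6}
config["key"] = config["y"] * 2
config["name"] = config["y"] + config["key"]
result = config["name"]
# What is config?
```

Answer: {'y': 6, 'key': 12, 'name': 18}

Derivation:
Trace (tracking config):
config = {'y': 6}  # -> config = {'y': 6}
config['key'] = config['y'] * 2  # -> config = {'y': 6, 'key': 12}
config['name'] = config['y'] + config['key']  # -> config = {'y': 6, 'key': 12, 'name': 18}
result = config['name']  # -> result = 18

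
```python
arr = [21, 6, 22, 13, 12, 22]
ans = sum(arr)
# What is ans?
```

Answer: 96

Derivation:
Trace (tracking ans):
arr = [21, 6, 22, 13, 12, 22]  # -> arr = [21, 6, 22, 13, 12, 22]
ans = sum(arr)  # -> ans = 96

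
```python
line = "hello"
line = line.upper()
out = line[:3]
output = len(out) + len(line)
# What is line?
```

Trace (tracking line):
line = 'hello'  # -> line = 'hello'
line = line.upper()  # -> line = 'HELLO'
out = line[:3]  # -> out = 'HEL'
output = len(out) + len(line)  # -> output = 8

Answer: 'HELLO'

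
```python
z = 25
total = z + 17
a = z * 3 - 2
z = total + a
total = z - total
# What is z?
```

Answer: 115

Derivation:
Trace (tracking z):
z = 25  # -> z = 25
total = z + 17  # -> total = 42
a = z * 3 - 2  # -> a = 73
z = total + a  # -> z = 115
total = z - total  # -> total = 73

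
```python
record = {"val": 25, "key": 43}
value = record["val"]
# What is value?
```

Trace (tracking value):
record = {'val': 25, 'key': 43}  # -> record = {'val': 25, 'key': 43}
value = record['val']  # -> value = 25

Answer: 25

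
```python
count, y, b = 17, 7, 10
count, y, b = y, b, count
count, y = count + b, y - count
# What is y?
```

Answer: 3

Derivation:
Trace (tracking y):
count, y, b = (17, 7, 10)  # -> count = 17, y = 7, b = 10
count, y, b = (y, b, count)  # -> count = 7, y = 10, b = 17
count, y = (count + b, y - count)  # -> count = 24, y = 3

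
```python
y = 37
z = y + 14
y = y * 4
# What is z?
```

Trace (tracking z):
y = 37  # -> y = 37
z = y + 14  # -> z = 51
y = y * 4  # -> y = 148

Answer: 51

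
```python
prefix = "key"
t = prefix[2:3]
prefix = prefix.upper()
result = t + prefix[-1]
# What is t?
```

Answer: 'y'

Derivation:
Trace (tracking t):
prefix = 'key'  # -> prefix = 'key'
t = prefix[2:3]  # -> t = 'y'
prefix = prefix.upper()  # -> prefix = 'KEY'
result = t + prefix[-1]  # -> result = 'yY'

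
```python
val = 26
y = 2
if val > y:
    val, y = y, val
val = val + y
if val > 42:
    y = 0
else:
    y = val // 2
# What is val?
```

Trace (tracking val):
val = 26  # -> val = 26
y = 2  # -> y = 2
if val > y:  # condition is True
    val, y = (y, val)  # -> val = 2, y = 26
val = val + y  # -> val = 28
if val > 42:  # condition is False
else:
    y = val // 2  # -> y = 14

Answer: 28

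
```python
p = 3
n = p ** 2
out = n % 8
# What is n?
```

Answer: 9

Derivation:
Trace (tracking n):
p = 3  # -> p = 3
n = p ** 2  # -> n = 9
out = n % 8  # -> out = 1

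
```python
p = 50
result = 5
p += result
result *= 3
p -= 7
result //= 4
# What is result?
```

Trace (tracking result):
p = 50  # -> p = 50
result = 5  # -> result = 5
p += result  # -> p = 55
result *= 3  # -> result = 15
p -= 7  # -> p = 48
result //= 4  # -> result = 3

Answer: 3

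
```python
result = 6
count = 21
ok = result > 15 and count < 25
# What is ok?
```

Answer: False

Derivation:
Trace (tracking ok):
result = 6  # -> result = 6
count = 21  # -> count = 21
ok = result > 15 and count < 25  # -> ok = False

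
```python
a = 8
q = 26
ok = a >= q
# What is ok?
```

Answer: False

Derivation:
Trace (tracking ok):
a = 8  # -> a = 8
q = 26  # -> q = 26
ok = a >= q  # -> ok = False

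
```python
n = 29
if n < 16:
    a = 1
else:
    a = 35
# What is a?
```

Trace (tracking a):
n = 29  # -> n = 29
if n < 16:  # condition is False
else:
    a = 35  # -> a = 35

Answer: 35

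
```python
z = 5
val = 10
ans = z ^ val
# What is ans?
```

Answer: 15

Derivation:
Trace (tracking ans):
z = 5  # -> z = 5
val = 10  # -> val = 10
ans = z ^ val  # -> ans = 15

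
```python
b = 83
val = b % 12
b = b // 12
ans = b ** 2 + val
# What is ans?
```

Answer: 47

Derivation:
Trace (tracking ans):
b = 83  # -> b = 83
val = b % 12  # -> val = 11
b = b // 12  # -> b = 6
ans = b ** 2 + val  # -> ans = 47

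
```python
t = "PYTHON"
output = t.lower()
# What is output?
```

Answer: 'python'

Derivation:
Trace (tracking output):
t = 'PYTHON'  # -> t = 'PYTHON'
output = t.lower()  # -> output = 'python'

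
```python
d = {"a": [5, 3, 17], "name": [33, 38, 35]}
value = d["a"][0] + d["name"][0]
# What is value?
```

Trace (tracking value):
d = {'a': [5, 3, 17], 'name': [33, 38, 35]}  # -> d = {'a': [5, 3, 17], 'name': [33, 38, 35]}
value = d['a'][0] + d['name'][0]  # -> value = 38

Answer: 38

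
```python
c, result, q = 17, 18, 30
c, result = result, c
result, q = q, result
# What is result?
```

Trace (tracking result):
c, result, q = (17, 18, 30)  # -> c = 17, result = 18, q = 30
c, result = (result, c)  # -> c = 18, result = 17
result, q = (q, result)  # -> result = 30, q = 17

Answer: 30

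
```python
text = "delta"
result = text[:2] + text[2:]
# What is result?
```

Answer: 'delta'

Derivation:
Trace (tracking result):
text = 'delta'  # -> text = 'delta'
result = text[:2] + text[2:]  # -> result = 'delta'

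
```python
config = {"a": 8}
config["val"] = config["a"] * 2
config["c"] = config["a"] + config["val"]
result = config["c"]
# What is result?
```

Trace (tracking result):
config = {'a': 8}  # -> config = {'a': 8}
config['val'] = config['a'] * 2  # -> config = {'a': 8, 'val': 16}
config['c'] = config['a'] + config['val']  # -> config = {'a': 8, 'val': 16, 'c': 24}
result = config['c']  # -> result = 24

Answer: 24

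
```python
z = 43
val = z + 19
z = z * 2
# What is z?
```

Trace (tracking z):
z = 43  # -> z = 43
val = z + 19  # -> val = 62
z = z * 2  # -> z = 86

Answer: 86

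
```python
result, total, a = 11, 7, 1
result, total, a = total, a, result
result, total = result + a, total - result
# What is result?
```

Trace (tracking result):
result, total, a = (11, 7, 1)  # -> result = 11, total = 7, a = 1
result, total, a = (total, a, result)  # -> result = 7, total = 1, a = 11
result, total = (result + a, total - result)  # -> result = 18, total = -6

Answer: 18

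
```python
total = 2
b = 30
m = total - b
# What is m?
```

Answer: -28

Derivation:
Trace (tracking m):
total = 2  # -> total = 2
b = 30  # -> b = 30
m = total - b  # -> m = -28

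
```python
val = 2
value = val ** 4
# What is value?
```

Answer: 16

Derivation:
Trace (tracking value):
val = 2  # -> val = 2
value = val ** 4  # -> value = 16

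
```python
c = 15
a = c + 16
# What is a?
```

Trace (tracking a):
c = 15  # -> c = 15
a = c + 16  # -> a = 31

Answer: 31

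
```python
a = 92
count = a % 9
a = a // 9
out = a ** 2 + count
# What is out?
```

Answer: 102

Derivation:
Trace (tracking out):
a = 92  # -> a = 92
count = a % 9  # -> count = 2
a = a // 9  # -> a = 10
out = a ** 2 + count  # -> out = 102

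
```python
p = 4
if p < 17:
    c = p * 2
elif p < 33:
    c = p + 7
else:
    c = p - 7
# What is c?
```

Trace (tracking c):
p = 4  # -> p = 4
if p < 17:  # condition is True
    c = p * 2  # -> c = 8

Answer: 8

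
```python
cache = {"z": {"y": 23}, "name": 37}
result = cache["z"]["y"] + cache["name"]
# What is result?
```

Trace (tracking result):
cache = {'z': {'y': 23}, 'name': 37}  # -> cache = {'z': {'y': 23}, 'name': 37}
result = cache['z']['y'] + cache['name']  # -> result = 60

Answer: 60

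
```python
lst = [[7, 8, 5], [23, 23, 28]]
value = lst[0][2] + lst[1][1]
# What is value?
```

Trace (tracking value):
lst = [[7, 8, 5], [23, 23, 28]]  # -> lst = [[7, 8, 5], [23, 23, 28]]
value = lst[0][2] + lst[1][1]  # -> value = 28

Answer: 28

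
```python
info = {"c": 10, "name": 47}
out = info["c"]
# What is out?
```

Trace (tracking out):
info = {'c': 10, 'name': 47}  # -> info = {'c': 10, 'name': 47}
out = info['c']  # -> out = 10

Answer: 10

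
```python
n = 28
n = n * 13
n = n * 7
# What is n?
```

Trace (tracking n):
n = 28  # -> n = 28
n = n * 13  # -> n = 364
n = n * 7  # -> n = 2548

Answer: 2548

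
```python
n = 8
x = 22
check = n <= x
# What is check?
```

Answer: True

Derivation:
Trace (tracking check):
n = 8  # -> n = 8
x = 22  # -> x = 22
check = n <= x  # -> check = True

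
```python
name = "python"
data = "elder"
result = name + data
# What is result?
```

Answer: 'pythonelder'

Derivation:
Trace (tracking result):
name = 'python'  # -> name = 'python'
data = 'elder'  # -> data = 'elder'
result = name + data  # -> result = 'pythonelder'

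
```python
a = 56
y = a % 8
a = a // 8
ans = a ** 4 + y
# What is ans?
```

Trace (tracking ans):
a = 56  # -> a = 56
y = a % 8  # -> y = 0
a = a // 8  # -> a = 7
ans = a ** 4 + y  # -> ans = 2401

Answer: 2401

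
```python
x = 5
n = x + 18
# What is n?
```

Trace (tracking n):
x = 5  # -> x = 5
n = x + 18  # -> n = 23

Answer: 23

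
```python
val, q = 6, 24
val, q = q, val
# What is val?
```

Trace (tracking val):
val, q = (6, 24)  # -> val = 6, q = 24
val, q = (q, val)  # -> val = 24, q = 6

Answer: 24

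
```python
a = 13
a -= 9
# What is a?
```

Answer: 4

Derivation:
Trace (tracking a):
a = 13  # -> a = 13
a -= 9  # -> a = 4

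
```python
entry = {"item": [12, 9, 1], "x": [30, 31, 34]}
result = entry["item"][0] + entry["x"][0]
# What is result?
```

Answer: 42

Derivation:
Trace (tracking result):
entry = {'item': [12, 9, 1], 'x': [30, 31, 34]}  # -> entry = {'item': [12, 9, 1], 'x': [30, 31, 34]}
result = entry['item'][0] + entry['x'][0]  # -> result = 42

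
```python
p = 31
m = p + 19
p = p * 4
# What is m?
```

Trace (tracking m):
p = 31  # -> p = 31
m = p + 19  # -> m = 50
p = p * 4  # -> p = 124

Answer: 50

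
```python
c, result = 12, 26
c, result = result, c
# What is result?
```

Trace (tracking result):
c, result = (12, 26)  # -> c = 12, result = 26
c, result = (result, c)  # -> c = 26, result = 12

Answer: 12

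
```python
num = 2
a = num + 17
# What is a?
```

Answer: 19

Derivation:
Trace (tracking a):
num = 2  # -> num = 2
a = num + 17  # -> a = 19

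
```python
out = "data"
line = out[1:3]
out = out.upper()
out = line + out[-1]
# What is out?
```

Trace (tracking out):
out = 'data'  # -> out = 'data'
line = out[1:3]  # -> line = 'at'
out = out.upper()  # -> out = 'DATA'
out = line + out[-1]  # -> out = 'atA'

Answer: 'atA'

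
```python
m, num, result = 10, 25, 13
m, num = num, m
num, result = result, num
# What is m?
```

Trace (tracking m):
m, num, result = (10, 25, 13)  # -> m = 10, num = 25, result = 13
m, num = (num, m)  # -> m = 25, num = 10
num, result = (result, num)  # -> num = 13, result = 10

Answer: 25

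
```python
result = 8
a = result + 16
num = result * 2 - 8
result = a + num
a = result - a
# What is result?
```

Answer: 32

Derivation:
Trace (tracking result):
result = 8  # -> result = 8
a = result + 16  # -> a = 24
num = result * 2 - 8  # -> num = 8
result = a + num  # -> result = 32
a = result - a  # -> a = 8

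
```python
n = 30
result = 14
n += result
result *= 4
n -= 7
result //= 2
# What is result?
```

Trace (tracking result):
n = 30  # -> n = 30
result = 14  # -> result = 14
n += result  # -> n = 44
result *= 4  # -> result = 56
n -= 7  # -> n = 37
result //= 2  # -> result = 28

Answer: 28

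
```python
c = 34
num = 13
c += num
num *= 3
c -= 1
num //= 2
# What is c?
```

Trace (tracking c):
c = 34  # -> c = 34
num = 13  # -> num = 13
c += num  # -> c = 47
num *= 3  # -> num = 39
c -= 1  # -> c = 46
num //= 2  # -> num = 19

Answer: 46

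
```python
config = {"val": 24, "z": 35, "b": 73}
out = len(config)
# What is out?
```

Answer: 3

Derivation:
Trace (tracking out):
config = {'val': 24, 'z': 35, 'b': 73}  # -> config = {'val': 24, 'z': 35, 'b': 73}
out = len(config)  # -> out = 3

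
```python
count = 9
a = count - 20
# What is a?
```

Trace (tracking a):
count = 9  # -> count = 9
a = count - 20  # -> a = -11

Answer: -11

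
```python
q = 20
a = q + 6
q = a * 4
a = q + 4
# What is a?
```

Answer: 108

Derivation:
Trace (tracking a):
q = 20  # -> q = 20
a = q + 6  # -> a = 26
q = a * 4  # -> q = 104
a = q + 4  # -> a = 108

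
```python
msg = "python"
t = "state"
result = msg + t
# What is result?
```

Answer: 'pythonstate'

Derivation:
Trace (tracking result):
msg = 'python'  # -> msg = 'python'
t = 'state'  # -> t = 'state'
result = msg + t  # -> result = 'pythonstate'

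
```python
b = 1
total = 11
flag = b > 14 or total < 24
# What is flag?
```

Trace (tracking flag):
b = 1  # -> b = 1
total = 11  # -> total = 11
flag = b > 14 or total < 24  # -> flag = True

Answer: True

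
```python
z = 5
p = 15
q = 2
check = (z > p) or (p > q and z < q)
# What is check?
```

Answer: False

Derivation:
Trace (tracking check):
z = 5  # -> z = 5
p = 15  # -> p = 15
q = 2  # -> q = 2
check = z > p or (p > q and z < q)  # -> check = False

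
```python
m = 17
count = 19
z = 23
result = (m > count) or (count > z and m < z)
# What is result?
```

Trace (tracking result):
m = 17  # -> m = 17
count = 19  # -> count = 19
z = 23  # -> z = 23
result = m > count or (count > z and m < z)  # -> result = False

Answer: False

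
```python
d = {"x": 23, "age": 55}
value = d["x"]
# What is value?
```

Answer: 23

Derivation:
Trace (tracking value):
d = {'x': 23, 'age': 55}  # -> d = {'x': 23, 'age': 55}
value = d['x']  # -> value = 23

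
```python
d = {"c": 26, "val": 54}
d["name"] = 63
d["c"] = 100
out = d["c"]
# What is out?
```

Trace (tracking out):
d = {'c': 26, 'val': 54}  # -> d = {'c': 26, 'val': 54}
d['name'] = 63  # -> d = {'c': 26, 'val': 54, 'name': 63}
d['c'] = 100  # -> d = {'c': 100, 'val': 54, 'name': 63}
out = d['c']  # -> out = 100

Answer: 100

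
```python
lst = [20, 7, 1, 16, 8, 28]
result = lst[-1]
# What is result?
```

Answer: 28

Derivation:
Trace (tracking result):
lst = [20, 7, 1, 16, 8, 28]  # -> lst = [20, 7, 1, 16, 8, 28]
result = lst[-1]  # -> result = 28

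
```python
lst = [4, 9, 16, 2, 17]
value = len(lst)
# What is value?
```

Answer: 5

Derivation:
Trace (tracking value):
lst = [4, 9, 16, 2, 17]  # -> lst = [4, 9, 16, 2, 17]
value = len(lst)  # -> value = 5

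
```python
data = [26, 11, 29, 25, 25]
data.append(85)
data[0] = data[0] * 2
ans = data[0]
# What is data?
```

Answer: [52, 11, 29, 25, 25, 85]

Derivation:
Trace (tracking data):
data = [26, 11, 29, 25, 25]  # -> data = [26, 11, 29, 25, 25]
data.append(85)  # -> data = [26, 11, 29, 25, 25, 85]
data[0] = data[0] * 2  # -> data = [52, 11, 29, 25, 25, 85]
ans = data[0]  # -> ans = 52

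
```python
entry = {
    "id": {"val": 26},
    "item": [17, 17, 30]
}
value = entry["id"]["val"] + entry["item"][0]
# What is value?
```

Trace (tracking value):
entry = {'id': {'val': 26}, 'item': [17, 17, 30]}  # -> entry = {'id': {'val': 26}, 'item': [17, 17, 30]}
value = entry['id']['val'] + entry['item'][0]  # -> value = 43

Answer: 43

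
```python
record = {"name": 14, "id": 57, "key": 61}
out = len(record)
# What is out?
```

Answer: 3

Derivation:
Trace (tracking out):
record = {'name': 14, 'id': 57, 'key': 61}  # -> record = {'name': 14, 'id': 57, 'key': 61}
out = len(record)  # -> out = 3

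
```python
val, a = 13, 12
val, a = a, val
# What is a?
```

Answer: 13

Derivation:
Trace (tracking a):
val, a = (13, 12)  # -> val = 13, a = 12
val, a = (a, val)  # -> val = 12, a = 13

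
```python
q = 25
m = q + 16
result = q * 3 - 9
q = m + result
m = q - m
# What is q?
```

Trace (tracking q):
q = 25  # -> q = 25
m = q + 16  # -> m = 41
result = q * 3 - 9  # -> result = 66
q = m + result  # -> q = 107
m = q - m  # -> m = 66

Answer: 107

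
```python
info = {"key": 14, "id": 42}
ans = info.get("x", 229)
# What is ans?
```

Answer: 229

Derivation:
Trace (tracking ans):
info = {'key': 14, 'id': 42}  # -> info = {'key': 14, 'id': 42}
ans = info.get('x', 229)  # -> ans = 229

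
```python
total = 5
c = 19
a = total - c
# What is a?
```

Trace (tracking a):
total = 5  # -> total = 5
c = 19  # -> c = 19
a = total - c  # -> a = -14

Answer: -14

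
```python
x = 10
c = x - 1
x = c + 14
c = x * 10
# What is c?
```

Trace (tracking c):
x = 10  # -> x = 10
c = x - 1  # -> c = 9
x = c + 14  # -> x = 23
c = x * 10  # -> c = 230

Answer: 230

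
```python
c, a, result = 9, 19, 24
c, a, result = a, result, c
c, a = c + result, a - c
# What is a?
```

Trace (tracking a):
c, a, result = (9, 19, 24)  # -> c = 9, a = 19, result = 24
c, a, result = (a, result, c)  # -> c = 19, a = 24, result = 9
c, a = (c + result, a - c)  # -> c = 28, a = 5

Answer: 5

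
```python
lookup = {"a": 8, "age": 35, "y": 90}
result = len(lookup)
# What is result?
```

Trace (tracking result):
lookup = {'a': 8, 'age': 35, 'y': 90}  # -> lookup = {'a': 8, 'age': 35, 'y': 90}
result = len(lookup)  # -> result = 3

Answer: 3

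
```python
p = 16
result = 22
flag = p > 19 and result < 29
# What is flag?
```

Answer: False

Derivation:
Trace (tracking flag):
p = 16  # -> p = 16
result = 22  # -> result = 22
flag = p > 19 and result < 29  # -> flag = False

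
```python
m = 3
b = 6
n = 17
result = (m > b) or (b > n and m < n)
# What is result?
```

Answer: False

Derivation:
Trace (tracking result):
m = 3  # -> m = 3
b = 6  # -> b = 6
n = 17  # -> n = 17
result = m > b or (b > n and m < n)  # -> result = False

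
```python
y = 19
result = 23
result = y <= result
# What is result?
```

Trace (tracking result):
y = 19  # -> y = 19
result = 23  # -> result = 23
result = y <= result  # -> result = True

Answer: True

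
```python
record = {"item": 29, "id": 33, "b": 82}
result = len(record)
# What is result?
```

Trace (tracking result):
record = {'item': 29, 'id': 33, 'b': 82}  # -> record = {'item': 29, 'id': 33, 'b': 82}
result = len(record)  # -> result = 3

Answer: 3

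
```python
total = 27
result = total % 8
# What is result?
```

Trace (tracking result):
total = 27  # -> total = 27
result = total % 8  # -> result = 3

Answer: 3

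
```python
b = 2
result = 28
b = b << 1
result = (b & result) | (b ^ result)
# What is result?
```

Answer: 28

Derivation:
Trace (tracking result):
b = 2  # -> b = 2
result = 28  # -> result = 28
b = b << 1  # -> b = 4
result = b & result | b ^ result  # -> result = 28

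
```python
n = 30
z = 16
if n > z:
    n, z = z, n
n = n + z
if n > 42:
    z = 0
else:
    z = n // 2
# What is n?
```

Trace (tracking n):
n = 30  # -> n = 30
z = 16  # -> z = 16
if n > z:  # condition is True
    n, z = (z, n)  # -> n = 16, z = 30
n = n + z  # -> n = 46
if n > 42:  # condition is True
    z = 0  # -> z = 0

Answer: 46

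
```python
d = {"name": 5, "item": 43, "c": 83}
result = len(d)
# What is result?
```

Answer: 3

Derivation:
Trace (tracking result):
d = {'name': 5, 'item': 43, 'c': 83}  # -> d = {'name': 5, 'item': 43, 'c': 83}
result = len(d)  # -> result = 3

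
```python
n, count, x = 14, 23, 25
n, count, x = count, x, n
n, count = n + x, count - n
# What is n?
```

Trace (tracking n):
n, count, x = (14, 23, 25)  # -> n = 14, count = 23, x = 25
n, count, x = (count, x, n)  # -> n = 23, count = 25, x = 14
n, count = (n + x, count - n)  # -> n = 37, count = 2

Answer: 37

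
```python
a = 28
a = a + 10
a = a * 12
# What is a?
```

Answer: 456

Derivation:
Trace (tracking a):
a = 28  # -> a = 28
a = a + 10  # -> a = 38
a = a * 12  # -> a = 456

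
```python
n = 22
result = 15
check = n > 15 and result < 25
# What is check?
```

Trace (tracking check):
n = 22  # -> n = 22
result = 15  # -> result = 15
check = n > 15 and result < 25  # -> check = True

Answer: True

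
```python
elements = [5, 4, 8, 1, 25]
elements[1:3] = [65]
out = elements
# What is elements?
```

Answer: [5, 65, 1, 25]

Derivation:
Trace (tracking elements):
elements = [5, 4, 8, 1, 25]  # -> elements = [5, 4, 8, 1, 25]
elements[1:3] = [65]  # -> elements = [5, 65, 1, 25]
out = elements  # -> out = [5, 65, 1, 25]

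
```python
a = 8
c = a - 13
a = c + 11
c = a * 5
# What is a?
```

Answer: 6

Derivation:
Trace (tracking a):
a = 8  # -> a = 8
c = a - 13  # -> c = -5
a = c + 11  # -> a = 6
c = a * 5  # -> c = 30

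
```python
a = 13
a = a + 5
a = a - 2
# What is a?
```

Answer: 16

Derivation:
Trace (tracking a):
a = 13  # -> a = 13
a = a + 5  # -> a = 18
a = a - 2  # -> a = 16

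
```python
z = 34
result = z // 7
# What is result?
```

Answer: 4

Derivation:
Trace (tracking result):
z = 34  # -> z = 34
result = z // 7  # -> result = 4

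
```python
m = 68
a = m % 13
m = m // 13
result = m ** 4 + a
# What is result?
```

Trace (tracking result):
m = 68  # -> m = 68
a = m % 13  # -> a = 3
m = m // 13  # -> m = 5
result = m ** 4 + a  # -> result = 628

Answer: 628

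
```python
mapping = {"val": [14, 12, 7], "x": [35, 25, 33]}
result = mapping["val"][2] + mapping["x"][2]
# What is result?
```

Answer: 40

Derivation:
Trace (tracking result):
mapping = {'val': [14, 12, 7], 'x': [35, 25, 33]}  # -> mapping = {'val': [14, 12, 7], 'x': [35, 25, 33]}
result = mapping['val'][2] + mapping['x'][2]  # -> result = 40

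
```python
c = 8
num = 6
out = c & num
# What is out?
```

Trace (tracking out):
c = 8  # -> c = 8
num = 6  # -> num = 6
out = c & num  # -> out = 0

Answer: 0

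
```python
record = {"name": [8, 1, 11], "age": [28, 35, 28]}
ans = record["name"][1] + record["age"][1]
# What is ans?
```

Answer: 36

Derivation:
Trace (tracking ans):
record = {'name': [8, 1, 11], 'age': [28, 35, 28]}  # -> record = {'name': [8, 1, 11], 'age': [28, 35, 28]}
ans = record['name'][1] + record['age'][1]  # -> ans = 36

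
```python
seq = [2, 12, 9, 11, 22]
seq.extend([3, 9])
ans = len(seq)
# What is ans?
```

Trace (tracking ans):
seq = [2, 12, 9, 11, 22]  # -> seq = [2, 12, 9, 11, 22]
seq.extend([3, 9])  # -> seq = [2, 12, 9, 11, 22, 3, 9]
ans = len(seq)  # -> ans = 7

Answer: 7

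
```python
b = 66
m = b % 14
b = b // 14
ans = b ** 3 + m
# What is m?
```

Trace (tracking m):
b = 66  # -> b = 66
m = b % 14  # -> m = 10
b = b // 14  # -> b = 4
ans = b ** 3 + m  # -> ans = 74

Answer: 10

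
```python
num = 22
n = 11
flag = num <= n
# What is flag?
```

Answer: False

Derivation:
Trace (tracking flag):
num = 22  # -> num = 22
n = 11  # -> n = 11
flag = num <= n  # -> flag = False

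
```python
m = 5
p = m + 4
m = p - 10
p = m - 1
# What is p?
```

Trace (tracking p):
m = 5  # -> m = 5
p = m + 4  # -> p = 9
m = p - 10  # -> m = -1
p = m - 1  # -> p = -2

Answer: -2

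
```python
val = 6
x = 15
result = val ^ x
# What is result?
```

Trace (tracking result):
val = 6  # -> val = 6
x = 15  # -> x = 15
result = val ^ x  # -> result = 9

Answer: 9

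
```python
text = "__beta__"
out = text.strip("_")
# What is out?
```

Answer: 'beta'

Derivation:
Trace (tracking out):
text = '__beta__'  # -> text = '__beta__'
out = text.strip('_')  # -> out = 'beta'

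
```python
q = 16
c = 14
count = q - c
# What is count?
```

Answer: 2

Derivation:
Trace (tracking count):
q = 16  # -> q = 16
c = 14  # -> c = 14
count = q - c  # -> count = 2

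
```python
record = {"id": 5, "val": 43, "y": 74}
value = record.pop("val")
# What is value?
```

Answer: 43

Derivation:
Trace (tracking value):
record = {'id': 5, 'val': 43, 'y': 74}  # -> record = {'id': 5, 'val': 43, 'y': 74}
value = record.pop('val')  # -> value = 43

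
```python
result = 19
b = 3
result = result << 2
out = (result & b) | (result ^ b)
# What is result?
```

Trace (tracking result):
result = 19  # -> result = 19
b = 3  # -> b = 3
result = result << 2  # -> result = 76
out = result & b | result ^ b  # -> out = 79

Answer: 76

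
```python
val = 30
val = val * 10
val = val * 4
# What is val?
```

Trace (tracking val):
val = 30  # -> val = 30
val = val * 10  # -> val = 300
val = val * 4  # -> val = 1200

Answer: 1200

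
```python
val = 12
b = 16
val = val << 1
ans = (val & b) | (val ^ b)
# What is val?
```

Answer: 24

Derivation:
Trace (tracking val):
val = 12  # -> val = 12
b = 16  # -> b = 16
val = val << 1  # -> val = 24
ans = val & b | val ^ b  # -> ans = 24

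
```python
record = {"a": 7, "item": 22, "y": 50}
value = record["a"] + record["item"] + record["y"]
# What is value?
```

Trace (tracking value):
record = {'a': 7, 'item': 22, 'y': 50}  # -> record = {'a': 7, 'item': 22, 'y': 50}
value = record['a'] + record['item'] + record['y']  # -> value = 79

Answer: 79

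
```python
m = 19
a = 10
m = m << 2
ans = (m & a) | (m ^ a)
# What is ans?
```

Answer: 78

Derivation:
Trace (tracking ans):
m = 19  # -> m = 19
a = 10  # -> a = 10
m = m << 2  # -> m = 76
ans = m & a | m ^ a  # -> ans = 78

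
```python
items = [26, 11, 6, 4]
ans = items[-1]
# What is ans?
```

Answer: 4

Derivation:
Trace (tracking ans):
items = [26, 11, 6, 4]  # -> items = [26, 11, 6, 4]
ans = items[-1]  # -> ans = 4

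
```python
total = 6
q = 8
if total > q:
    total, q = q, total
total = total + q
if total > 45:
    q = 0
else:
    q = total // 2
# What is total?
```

Answer: 14

Derivation:
Trace (tracking total):
total = 6  # -> total = 6
q = 8  # -> q = 8
if total > q:  # condition is False
total = total + q  # -> total = 14
if total > 45:  # condition is False
else:
    q = total // 2  # -> q = 7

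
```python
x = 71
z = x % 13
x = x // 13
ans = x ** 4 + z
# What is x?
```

Answer: 5

Derivation:
Trace (tracking x):
x = 71  # -> x = 71
z = x % 13  # -> z = 6
x = x // 13  # -> x = 5
ans = x ** 4 + z  # -> ans = 631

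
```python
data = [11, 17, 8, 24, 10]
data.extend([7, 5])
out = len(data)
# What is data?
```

Answer: [11, 17, 8, 24, 10, 7, 5]

Derivation:
Trace (tracking data):
data = [11, 17, 8, 24, 10]  # -> data = [11, 17, 8, 24, 10]
data.extend([7, 5])  # -> data = [11, 17, 8, 24, 10, 7, 5]
out = len(data)  # -> out = 7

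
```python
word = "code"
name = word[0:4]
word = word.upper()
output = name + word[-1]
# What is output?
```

Answer: 'codeE'

Derivation:
Trace (tracking output):
word = 'code'  # -> word = 'code'
name = word[0:4]  # -> name = 'code'
word = word.upper()  # -> word = 'CODE'
output = name + word[-1]  # -> output = 'codeE'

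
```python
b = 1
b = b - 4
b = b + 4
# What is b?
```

Answer: 1

Derivation:
Trace (tracking b):
b = 1  # -> b = 1
b = b - 4  # -> b = -3
b = b + 4  # -> b = 1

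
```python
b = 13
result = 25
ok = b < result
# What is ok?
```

Answer: True

Derivation:
Trace (tracking ok):
b = 13  # -> b = 13
result = 25  # -> result = 25
ok = b < result  # -> ok = True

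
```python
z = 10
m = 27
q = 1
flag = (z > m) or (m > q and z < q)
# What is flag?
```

Trace (tracking flag):
z = 10  # -> z = 10
m = 27  # -> m = 27
q = 1  # -> q = 1
flag = z > m or (m > q and z < q)  # -> flag = False

Answer: False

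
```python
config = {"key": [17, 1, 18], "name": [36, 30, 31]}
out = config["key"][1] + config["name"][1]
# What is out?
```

Trace (tracking out):
config = {'key': [17, 1, 18], 'name': [36, 30, 31]}  # -> config = {'key': [17, 1, 18], 'name': [36, 30, 31]}
out = config['key'][1] + config['name'][1]  # -> out = 31

Answer: 31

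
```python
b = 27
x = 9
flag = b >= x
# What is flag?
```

Trace (tracking flag):
b = 27  # -> b = 27
x = 9  # -> x = 9
flag = b >= x  # -> flag = True

Answer: True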